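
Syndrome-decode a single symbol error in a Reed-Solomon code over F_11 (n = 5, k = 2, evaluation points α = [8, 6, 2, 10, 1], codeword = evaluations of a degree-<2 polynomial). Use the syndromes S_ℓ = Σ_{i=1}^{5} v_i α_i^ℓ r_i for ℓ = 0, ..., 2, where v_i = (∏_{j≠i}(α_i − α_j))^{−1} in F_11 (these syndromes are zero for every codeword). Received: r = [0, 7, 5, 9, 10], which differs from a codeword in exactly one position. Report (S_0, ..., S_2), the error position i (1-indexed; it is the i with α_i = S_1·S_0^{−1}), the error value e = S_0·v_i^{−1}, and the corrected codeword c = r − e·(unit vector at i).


S = (10, 3, 2), error at position 1, error magnitude e = 3, c = [8, 7, 5, 9, 10].

Step 1: column multipliers v_i = (∏_{j≠i}(α_i − α_j))^{−1} mod 11.
  i = 1 (α = 8): (8−6)(8−2)(8−10)(8−1) = 2·6·(−2)·7 = −168 ≡ 8, so v_1 = 8^{−1} = 7 (mod 11).
  i = 2 (α = 6): (6−8)(6−2)(6−10)(6−1) = (−2)·4·(−4)·5 = 160 ≡ 6, so v_2 = 6^{−1} = 2 (mod 11).
  i = 3 (α = 2): (2−8)(2−6)(2−10)(2−1) = (−6)·(−4)·(−8)·1 = −192 ≡ 6, so v_3 = 6^{−1} = 2 (mod 11).
  i = 4 (α = 10): (10−8)(10−6)(10−2)(10−1) = 2·4·8·9 = 576 ≡ 4, so v_4 = 4^{−1} = 3 (mod 11).
  i = 5 (α = 1): (1−8)(1−6)(1−2)(1−10) = (−7)·(−5)·(−1)·(−9) = 315 ≡ 7, so v_5 = 7^{−1} = 8 (mod 11).
  v = [7, 2, 2, 3, 8].
Step 2: syndromes of r = [0, 7, 5, 9, 10] (all sums mod 11).
  S_0 = Σ v_i r_i = 7·0 + 2·7 + 2·5 + 3·9 + 8·10 = 131 ≡ 10.
  S_1 = Σ v_i α_i r_i = 7·8·0 + 2·6·7 + 2·2·5 + 3·10·9 + 8·1·10 = 454 ≡ 3.
  α_i^2 mod 11 = [9, 3, 4, 1, 1].
  S_2 = Σ v_i α_i^2 r_i = 7·9·0 + 2·3·7 + 2·4·5 + 3·1·9 + 8·1·10 = 189 ≡ 2.
  S = (10, 3, 2) ≠ 0, so r is not a codeword (an error is present).
Step 3: locate the error. For a single error e at position i, S_ℓ = v_i·e·α_i^ℓ, so α_err = S_1/S_0.
  S_0^{−1} = 10^{−1} = 10 (mod 11), so α_err = 3·10 = 30 ≡ 8 = α_1. Error position i = 1.
  Consistency check: S_2/S_1 = 2·4 = 8 ≡ 8 = α_err ✓ (single-error assumption holds).
Step 4: error magnitude e = S_0/v_1 = S_0·∏_{j≠1}(α_1 − α_j) = 10·8 = 80 ≡ 3 (mod 11).
Step 5: correct position 1: c_1 = r_1 − e = 0 − 3 ≡ 8 (mod 11). Hence c = [8, 7, 5, 9, 10].
  Check: interpolating c through the α_i gives m(x) = 4 + 6·x (degree < 2) with m(α_i) = c_i for every i, so c is indeed a codeword.


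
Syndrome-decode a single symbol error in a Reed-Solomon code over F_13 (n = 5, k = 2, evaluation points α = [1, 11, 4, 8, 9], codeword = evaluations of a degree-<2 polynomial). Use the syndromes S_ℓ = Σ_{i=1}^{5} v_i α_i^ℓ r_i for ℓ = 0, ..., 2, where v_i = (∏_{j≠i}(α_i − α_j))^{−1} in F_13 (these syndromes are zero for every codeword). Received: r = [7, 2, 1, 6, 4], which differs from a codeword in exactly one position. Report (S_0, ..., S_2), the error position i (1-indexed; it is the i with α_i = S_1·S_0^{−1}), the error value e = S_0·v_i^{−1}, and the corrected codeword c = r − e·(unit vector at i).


S = (7, 12, 2), error at position 2, error magnitude e = 2, c = [7, 0, 1, 6, 4].

Step 1: column multipliers v_i = (∏_{j≠i}(α_i − α_j))^{−1} mod 13.
  i = 1 (α = 1): (1−11)(1−4)(1−8)(1−9) = (−10)·(−3)·(−7)·(−8) = 1680 ≡ 3, so v_1 = 3^{−1} = 9 (mod 13).
  i = 2 (α = 11): (11−1)(11−4)(11−8)(11−9) = 10·7·3·2 = 420 ≡ 4, so v_2 = 4^{−1} = 10 (mod 13).
  i = 3 (α = 4): (4−1)(4−11)(4−8)(4−9) = 3·(−7)·(−4)·(−5) = −420 ≡ 9, so v_3 = 9^{−1} = 3 (mod 13).
  i = 4 (α = 8): (8−1)(8−11)(8−4)(8−9) = 7·(−3)·4·(−1) = 84 ≡ 6, so v_4 = 6^{−1} = 11 (mod 13).
  i = 5 (α = 9): (9−1)(9−11)(9−4)(9−8) = 8·(−2)·5·1 = −80 ≡ 11, so v_5 = 11^{−1} = 6 (mod 13).
  v = [9, 10, 3, 11, 6].
Step 2: syndromes of r = [7, 2, 1, 6, 4] (all sums mod 13).
  S_0 = Σ v_i r_i = 9·7 + 10·2 + 3·1 + 11·6 + 6·4 = 176 ≡ 7.
  S_1 = Σ v_i α_i r_i = 9·1·7 + 10·11·2 + 3·4·1 + 11·8·6 + 6·9·4 = 1039 ≡ 12.
  α_i^2 mod 13 = [1, 4, 3, 12, 3].
  S_2 = Σ v_i α_i^2 r_i = 9·1·7 + 10·4·2 + 3·3·1 + 11·12·6 + 6·3·4 = 1016 ≡ 2.
  S = (7, 12, 2) ≠ 0, so r is not a codeword (an error is present).
Step 3: locate the error. For a single error e at position i, S_ℓ = v_i·e·α_i^ℓ, so α_err = S_1/S_0.
  S_0^{−1} = 7^{−1} = 2 (mod 13), so α_err = 12·2 = 24 ≡ 11 = α_2. Error position i = 2.
  Consistency check: S_2/S_1 = 2·12 = 24 ≡ 11 = α_err ✓ (single-error assumption holds).
Step 4: error magnitude e = S_0/v_2 = S_0·∏_{j≠2}(α_2 − α_j) = 7·4 = 28 ≡ 2 (mod 13).
Step 5: correct position 2: c_2 = r_2 − e = 2 − 2 ≡ 0 (mod 13). Hence c = [7, 0, 1, 6, 4].
  Check: interpolating c through the α_i gives m(x) = 9 + 11·x (degree < 2) with m(α_i) = c_i for every i, so c is indeed a codeword.


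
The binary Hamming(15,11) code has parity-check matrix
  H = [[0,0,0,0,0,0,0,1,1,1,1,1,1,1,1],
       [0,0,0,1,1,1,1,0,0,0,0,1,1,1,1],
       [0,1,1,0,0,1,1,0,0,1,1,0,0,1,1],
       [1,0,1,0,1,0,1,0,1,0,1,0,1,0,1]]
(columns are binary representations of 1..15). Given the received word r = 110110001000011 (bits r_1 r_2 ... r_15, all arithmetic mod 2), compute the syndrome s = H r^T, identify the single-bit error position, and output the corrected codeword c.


s = (1, 0, 1, 0)^T, error position = 10, corrected codeword c = 110110001100011

Compute s = H r^T mod 2 one row at a time:
  s_1 = 0 + 1 + 0 + 0 + 0 + 0 + 1 + 1 = 3 ≡ 1 (mod 2).
  s_2 = 1 + 1 + 0 + 0 + 0 + 0 + 1 + 1 = 4 ≡ 0 (mod 2).
  s_3 = 1 + 0 + 0 + 0 + 0 + 0 + 1 + 1 = 3 ≡ 1 (mod 2).
  s_4 = 1 + 0 + 1 + 0 + 1 + 0 + 0 + 1 = 4 ≡ 0 (mod 2).
s = (1, 0, 1, 0)^T — this equals column 10 of H (binary 1010), so error is at position 10.
Correct: flip bit 10 of r = 110110001000011 to get c = 110110001100011.


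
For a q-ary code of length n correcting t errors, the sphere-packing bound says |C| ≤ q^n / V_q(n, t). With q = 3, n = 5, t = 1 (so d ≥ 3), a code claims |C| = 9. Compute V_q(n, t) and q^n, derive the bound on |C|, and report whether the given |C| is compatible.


V_q(n, t) = 11, q^n = 243, Hamming bound = 22, |C| = 9 ≤ bound (satisfied).

Step 1: Compute V_q(n, t) = Σ_{j=0}^1 C(n, j) (q−1)^j.
  j = 0: C(5,0)·(2)^0 = 1·1 = 1.
  j = 1: C(5,1)·(2)^1 = 5·2 = 10.
  V_q(n, t) = 1 + 10 = 11.
Step 2: q^n = 3^5 = 243.
Step 3: Hamming bound ⌊q^n / V_q(n,t)⌋ = ⌊243/11⌋ = 22.
Step 4: Compare |C| = 9 to 22: satisfied.
The claimed |C| lies below the Hamming bound.


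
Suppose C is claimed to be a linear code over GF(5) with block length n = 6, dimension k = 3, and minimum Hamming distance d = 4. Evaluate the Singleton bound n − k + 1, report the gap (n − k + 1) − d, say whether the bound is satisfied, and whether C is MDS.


Singleton RHS = n − k + 1 = 4, slack = 0, bound satisfied, MDS.

Singleton bound: d ≤ n − k + 1.
Here n = 6, k = 3, so n − k + 1 = 4.
Given d = 4, check d ≤ 4: YES.
Slack = (n − k + 1) − d = 0.
The code is MDS (slack = 0).
Description: the claimed parameters are [6, 3, 4]_5; such a code would be MDS (meets Singleton bound).


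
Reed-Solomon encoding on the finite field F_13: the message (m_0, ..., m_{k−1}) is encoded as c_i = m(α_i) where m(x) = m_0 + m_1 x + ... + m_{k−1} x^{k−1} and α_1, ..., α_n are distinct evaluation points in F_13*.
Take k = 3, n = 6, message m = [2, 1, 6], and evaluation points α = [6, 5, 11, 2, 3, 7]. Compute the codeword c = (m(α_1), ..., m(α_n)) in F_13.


c = [3, 1, 11, 2, 7, 4]

Message polynomial: m(x) = 2 + 1·x + 6·x^2 (mod 13).
For each evaluation point α_i, compute m(α_i) mod 13:
  α_1 = 6: Horner steps 6 → 11 → 3, so m(6) = 3.
  α_2 = 5: Horner steps 6 → 5 → 1, so m(5) = 1.
  α_3 = 11: Horner steps 6 → 2 → 11, so m(11) = 11.
  α_4 = 2: Horner steps 6 → 0 → 2, so m(2) = 2.
  α_5 = 3: Horner steps 6 → 6 → 7, so m(3) = 7.
  α_6 = 7: Horner steps 6 → 4 → 4, so m(7) = 4.
Codeword c = [3, 1, 11, 2, 7, 4] ∈ F_13^6.


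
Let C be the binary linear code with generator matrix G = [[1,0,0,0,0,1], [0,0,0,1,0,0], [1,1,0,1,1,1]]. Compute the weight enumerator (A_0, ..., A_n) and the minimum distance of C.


Weight distribution: A_0 = 1, A_1 = 1, A_2 = 2, A_3 = 2, A_4 = 1, A_5 = 1. Minimum distance d = 1.

Enumerate all 2^3 = 8 messages m ∈ F_2^3.
For each, compute codeword c = mG in F_2^6, then tally its weight.
  m = 000 → c = 000000, weight = 0.
  m = 100 → c = 100001, weight = 2.
  m = 010 → c = 000100, weight = 1.
  m = 110 → c = 100101, weight = 3.
  m = 001 → c = 110111, weight = 5.
  m = 101 → c = 010110, weight = 3.
  m = 011 → c = 110011, weight = 4.
  m = 111 → c = 010010, weight = 2.
Tally weights:
  weight 0: 1 codewords.
  weight 1: 1 codewords.
  weight 2: 2 codewords.
  weight 3: 2 codewords.
  weight 4: 1 codewords.
  weight 5: 1 codewords.
Minimum distance d = smallest w > 0 with A_w > 0 = 1.
Sanity: Σ A_w = 8 = 2^3 = 8 ✓.


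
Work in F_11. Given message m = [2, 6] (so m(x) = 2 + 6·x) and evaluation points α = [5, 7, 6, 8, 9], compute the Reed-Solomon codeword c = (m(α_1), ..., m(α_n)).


c = [10, 0, 5, 6, 1]

Message polynomial: m(x) = 2 + 6·x (mod 11).
For each evaluation point α_i, compute m(α_i) mod 11:
  α_1 = 5: Horner steps 6 → 10, so m(5) = 10.
  α_2 = 7: Horner steps 6 → 0, so m(7) = 0.
  α_3 = 6: Horner steps 6 → 5, so m(6) = 5.
  α_4 = 8: Horner steps 6 → 6, so m(8) = 6.
  α_5 = 9: Horner steps 6 → 1, so m(9) = 1.
Codeword c = [10, 0, 5, 6, 1] ∈ F_11^5.


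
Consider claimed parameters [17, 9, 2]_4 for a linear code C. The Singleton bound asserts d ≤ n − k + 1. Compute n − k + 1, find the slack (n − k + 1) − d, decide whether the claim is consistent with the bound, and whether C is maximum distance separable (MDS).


Singleton RHS = n − k + 1 = 9, slack = 7, bound satisfied, not MDS.

Singleton bound: d ≤ n − k + 1.
Here n = 17, k = 9, so n − k + 1 = 9.
Given d = 2, check d ≤ 9: YES.
Slack = (n − k + 1) − d = 7.
The code is NOT MDS (slack = 7 > 0).
Description: the claimed parameters are [17, 9, 2]_4; such a code would be non-MDS.


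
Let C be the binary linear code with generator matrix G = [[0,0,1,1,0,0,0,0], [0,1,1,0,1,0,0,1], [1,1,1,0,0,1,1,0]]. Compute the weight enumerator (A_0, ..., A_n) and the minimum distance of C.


Weight distribution: A_0 = 1, A_2 = 1, A_4 = 2, A_5 = 3, A_7 = 1. Minimum distance d = 2.

Enumerate all 2^3 = 8 messages m ∈ F_2^3.
For each, compute codeword c = mG in F_2^8, then tally its weight.
  m = 000 → c = 00000000, weight = 0.
  m = 100 → c = 00110000, weight = 2.
  m = 010 → c = 01101001, weight = 4.
  m = 110 → c = 01011001, weight = 4.
  m = 001 → c = 11100110, weight = 5.
  m = 101 → c = 11010110, weight = 5.
  m = 011 → c = 10001111, weight = 5.
  m = 111 → c = 10111111, weight = 7.
Tally weights:
  weight 0: 1 codewords.
  weight 2: 1 codewords.
  weight 4: 2 codewords.
  weight 5: 3 codewords.
  weight 7: 1 codewords.
Minimum distance d = smallest w > 0 with A_w > 0 = 2.
Sanity: Σ A_w = 8 = 2^3 = 8 ✓.


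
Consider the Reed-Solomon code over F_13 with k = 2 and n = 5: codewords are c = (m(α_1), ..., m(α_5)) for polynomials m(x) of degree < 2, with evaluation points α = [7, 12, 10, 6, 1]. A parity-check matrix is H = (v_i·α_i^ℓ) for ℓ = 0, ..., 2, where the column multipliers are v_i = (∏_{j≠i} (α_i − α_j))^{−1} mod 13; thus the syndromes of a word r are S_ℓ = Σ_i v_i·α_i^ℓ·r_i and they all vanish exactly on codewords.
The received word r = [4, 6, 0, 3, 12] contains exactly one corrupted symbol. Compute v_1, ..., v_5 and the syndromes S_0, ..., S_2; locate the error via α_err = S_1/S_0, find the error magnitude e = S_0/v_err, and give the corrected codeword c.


S = (8, 9, 2), error at position 4, error magnitude e = 2, c = [4, 6, 0, 1, 12].

Step 1: column multipliers v_i = (∏_{j≠i}(α_i − α_j))^{−1} mod 13.
  i = 1 (α = 7): (7−12)(7−10)(7−6)(7−1) = (−5)·(−3)·1·6 = 90 ≡ 12, so v_1 = 12^{−1} = 12 (mod 13).
  i = 2 (α = 12): (12−7)(12−10)(12−6)(12−1) = 5·2·6·11 = 660 ≡ 10, so v_2 = 10^{−1} = 4 (mod 13).
  i = 3 (α = 10): (10−7)(10−12)(10−6)(10−1) = 3·(−2)·4·9 = −216 ≡ 5, so v_3 = 5^{−1} = 8 (mod 13).
  i = 4 (α = 6): (6−7)(6−12)(6−10)(6−1) = (−1)·(−6)·(−4)·5 = −120 ≡ 10, so v_4 = 10^{−1} = 4 (mod 13).
  i = 5 (α = 1): (1−7)(1−12)(1−10)(1−6) = (−6)·(−11)·(−9)·(−5) = 2970 ≡ 6, so v_5 = 6^{−1} = 11 (mod 13).
  v = [12, 4, 8, 4, 11].
Step 2: syndromes of r = [4, 6, 0, 3, 12] (all sums mod 13).
  S_0 = Σ v_i r_i = 12·4 + 4·6 + 8·0 + 4·3 + 11·12 = 216 ≡ 8.
  S_1 = Σ v_i α_i r_i = 12·7·4 + 4·12·6 + 8·10·0 + 4·6·3 + 11·1·12 = 828 ≡ 9.
  α_i^2 mod 13 = [10, 1, 9, 10, 1].
  S_2 = Σ v_i α_i^2 r_i = 12·10·4 + 4·1·6 + 8·9·0 + 4·10·3 + 11·1·12 = 756 ≡ 2.
  S = (8, 9, 2) ≠ 0, so r is not a codeword (an error is present).
Step 3: locate the error. For a single error e at position i, S_ℓ = v_i·e·α_i^ℓ, so α_err = S_1/S_0.
  S_0^{−1} = 8^{−1} = 5 (mod 13), so α_err = 9·5 = 45 ≡ 6 = α_4. Error position i = 4.
  Consistency check: S_2/S_1 = 2·3 = 6 ≡ 6 = α_err ✓ (single-error assumption holds).
Step 4: error magnitude e = S_0/v_4 = S_0·∏_{j≠4}(α_4 − α_j) = 8·10 = 80 ≡ 2 (mod 13).
Step 5: correct position 4: c_4 = r_4 − e = 3 − 2 ≡ 1 (mod 13). Hence c = [4, 6, 0, 1, 12].
  Check: interpolating c through the α_i gives m(x) = 9 + 3·x (degree < 2) with m(α_i) = c_i for every i, so c is indeed a codeword.


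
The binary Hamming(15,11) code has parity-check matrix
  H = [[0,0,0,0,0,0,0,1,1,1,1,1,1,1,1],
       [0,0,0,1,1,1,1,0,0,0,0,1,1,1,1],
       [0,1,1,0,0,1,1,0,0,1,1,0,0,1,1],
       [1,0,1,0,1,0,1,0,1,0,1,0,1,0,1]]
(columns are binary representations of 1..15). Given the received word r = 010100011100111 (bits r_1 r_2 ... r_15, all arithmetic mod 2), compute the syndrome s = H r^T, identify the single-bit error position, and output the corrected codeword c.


s = (0, 0, 0, 1)^T, error position = 1, corrected codeword c = 110100011100111

Compute s = H r^T mod 2 one row at a time:
  s_1 = 1 + 1 + 1 + 0 + 0 + 1 + 1 + 1 = 6 ≡ 0 (mod 2).
  s_2 = 1 + 0 + 0 + 0 + 0 + 1 + 1 + 1 = 4 ≡ 0 (mod 2).
  s_3 = 1 + 0 + 0 + 0 + 1 + 0 + 1 + 1 = 4 ≡ 0 (mod 2).
  s_4 = 0 + 0 + 0 + 0 + 1 + 0 + 1 + 1 = 3 ≡ 1 (mod 2).
s = (0, 0, 0, 1)^T — this equals column 1 of H (binary 0001), so error is at position 1.
Correct: flip bit 1 of r = 010100011100111 to get c = 110100011100111.


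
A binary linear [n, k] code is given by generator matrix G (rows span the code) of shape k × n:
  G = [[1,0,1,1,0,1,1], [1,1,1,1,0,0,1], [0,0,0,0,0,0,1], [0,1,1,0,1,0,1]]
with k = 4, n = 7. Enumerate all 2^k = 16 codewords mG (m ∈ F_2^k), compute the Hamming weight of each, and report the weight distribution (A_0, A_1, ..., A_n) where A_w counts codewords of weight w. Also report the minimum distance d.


Weight distribution: A_0 = 1, A_1 = 1, A_2 = 1, A_3 = 4, A_4 = 5, A_5 = 3, A_6 = 1. Minimum distance d = 1.

Enumerate all 2^4 = 16 messages m ∈ F_2^4.
For each, compute codeword c = mG in F_2^7, then tally its weight.
  m = 0000 → c = 0000000, weight = 0.
  m = 1000 → c = 1011011, weight = 5.
  m = 0100 → c = 1111001, weight = 5.
  m = 1100 → c = 0100010, weight = 2.
  m = 0010 → c = 0000001, weight = 1.
  m = 1010 → c = 1011010, weight = 4.
  m = 0110 → c = 1111000, weight = 4.
  m = 1110 → c = 0100011, weight = 3.
  m = 0001 → c = 0110101, weight = 4.
  m = 1001 → c = 1101110, weight = 5.
  m = 0101 → c = 1001100, weight = 3.
  m = 1101 → c = 0010111, weight = 4.
  m = 0011 → c = 0110100, weight = 3.
  m = 1011 → c = 1101111, weight = 6.
  m = 0111 → c = 1001101, weight = 4.
  m = 1111 → c = 0010110, weight = 3.
Tally weights:
  weight 0: 1 codewords.
  weight 1: 1 codewords.
  weight 2: 1 codewords.
  weight 3: 4 codewords.
  weight 4: 5 codewords.
  weight 5: 3 codewords.
  weight 6: 1 codewords.
Minimum distance d = smallest w > 0 with A_w > 0 = 1.
Sanity: Σ A_w = 16 = 2^4 = 16 ✓.


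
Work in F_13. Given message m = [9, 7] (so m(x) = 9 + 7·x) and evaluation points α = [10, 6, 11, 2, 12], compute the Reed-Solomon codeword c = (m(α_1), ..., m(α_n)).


c = [1, 12, 8, 10, 2]

Message polynomial: m(x) = 9 + 7·x (mod 13).
For each evaluation point α_i, compute m(α_i) mod 13:
  α_1 = 10: Horner steps 7 → 1, so m(10) = 1.
  α_2 = 6: Horner steps 7 → 12, so m(6) = 12.
  α_3 = 11: Horner steps 7 → 8, so m(11) = 8.
  α_4 = 2: Horner steps 7 → 10, so m(2) = 10.
  α_5 = 12: Horner steps 7 → 2, so m(12) = 2.
Codeword c = [1, 12, 8, 10, 2] ∈ F_13^5.


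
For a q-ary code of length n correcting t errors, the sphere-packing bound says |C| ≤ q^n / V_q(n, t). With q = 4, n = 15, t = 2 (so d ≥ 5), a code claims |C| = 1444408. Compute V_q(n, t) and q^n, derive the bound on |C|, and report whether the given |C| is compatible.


V_q(n, t) = 991, q^n = 1073741824, Hamming bound = 1083493, |C| = 1444408 > bound (violated).

Step 1: Compute V_q(n, t) = Σ_{j=0}^2 C(n, j) (q−1)^j.
  j = 0: C(15,0)·(3)^0 = 1·1 = 1.
  j = 1: C(15,1)·(3)^1 = 15·3 = 45.
  j = 2: C(15,2)·(3)^2 = 105·9 = 945.
  V_q(n, t) = 1 + 45 + 945 = 991.
Step 2: q^n = 4^15 = 1073741824.
Step 3: Hamming bound ⌊q^n / V_q(n,t)⌋ = ⌊1073741824/991⌋ = 1083493.
Step 4: Compare |C| = 1444408 to 1083493: violated.
The claimed |C| lies above the Hamming bound, so no 4-ary code of length 15 with d ≥ 5 can have 1444408 codewords.


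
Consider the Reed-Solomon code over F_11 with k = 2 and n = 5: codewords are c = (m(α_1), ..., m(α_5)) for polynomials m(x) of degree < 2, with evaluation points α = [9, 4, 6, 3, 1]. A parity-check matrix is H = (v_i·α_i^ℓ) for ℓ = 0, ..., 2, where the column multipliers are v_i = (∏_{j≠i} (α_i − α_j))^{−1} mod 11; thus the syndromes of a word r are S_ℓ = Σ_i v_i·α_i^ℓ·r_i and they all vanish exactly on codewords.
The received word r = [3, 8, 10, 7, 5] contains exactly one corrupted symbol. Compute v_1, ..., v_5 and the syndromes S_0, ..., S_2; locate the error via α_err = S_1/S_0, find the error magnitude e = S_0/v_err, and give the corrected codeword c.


S = (9, 4, 3), error at position 1, error magnitude e = 1, c = [2, 8, 10, 7, 5].

Step 1: column multipliers v_i = (∏_{j≠i}(α_i − α_j))^{−1} mod 11.
  i = 1 (α = 9): (9−4)(9−6)(9−3)(9−1) = 5·3·6·8 = 720 ≡ 5, so v_1 = 5^{−1} = 9 (mod 11).
  i = 2 (α = 4): (4−9)(4−6)(4−3)(4−1) = (−5)·(−2)·1·3 = 30 ≡ 8, so v_2 = 8^{−1} = 7 (mod 11).
  i = 3 (α = 6): (6−9)(6−4)(6−3)(6−1) = (−3)·2·3·5 = −90 ≡ 9, so v_3 = 9^{−1} = 5 (mod 11).
  i = 4 (α = 3): (3−9)(3−4)(3−6)(3−1) = (−6)·(−1)·(−3)·2 = −36 ≡ 8, so v_4 = 8^{−1} = 7 (mod 11).
  i = 5 (α = 1): (1−9)(1−4)(1−6)(1−3) = (−8)·(−3)·(−5)·(−2) = 240 ≡ 9, so v_5 = 9^{−1} = 5 (mod 11).
  v = [9, 7, 5, 7, 5].
Step 2: syndromes of r = [3, 8, 10, 7, 5] (all sums mod 11).
  S_0 = Σ v_i r_i = 9·3 + 7·8 + 5·10 + 7·7 + 5·5 = 207 ≡ 9.
  S_1 = Σ v_i α_i r_i = 9·9·3 + 7·4·8 + 5·6·10 + 7·3·7 + 5·1·5 = 939 ≡ 4.
  α_i^2 mod 11 = [4, 5, 3, 9, 1].
  S_2 = Σ v_i α_i^2 r_i = 9·4·3 + 7·5·8 + 5·3·10 + 7·9·7 + 5·1·5 = 1004 ≡ 3.
  S = (9, 4, 3) ≠ 0, so r is not a codeword (an error is present).
Step 3: locate the error. For a single error e at position i, S_ℓ = v_i·e·α_i^ℓ, so α_err = S_1/S_0.
  S_0^{−1} = 9^{−1} = 5 (mod 11), so α_err = 4·5 = 20 ≡ 9 = α_1. Error position i = 1.
  Consistency check: S_2/S_1 = 3·3 = 9 ≡ 9 = α_err ✓ (single-error assumption holds).
Step 4: error magnitude e = S_0/v_1 = S_0·∏_{j≠1}(α_1 − α_j) = 9·5 = 45 ≡ 1 (mod 11).
Step 5: correct position 1: c_1 = r_1 − e = 3 − 1 ≡ 2 (mod 11). Hence c = [2, 8, 10, 7, 5].
  Check: interpolating c through the α_i gives m(x) = 4 + 1·x (degree < 2) with m(α_i) = c_i for every i, so c is indeed a codeword.


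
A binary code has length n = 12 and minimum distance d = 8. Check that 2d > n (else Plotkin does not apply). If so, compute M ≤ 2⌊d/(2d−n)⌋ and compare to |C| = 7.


Plotkin bound M ≤ 4; given |C| = 7 > bound (violated).

Check applicability: 2d = 16, n = 12.
2d − n = 4 > 0, so Plotkin applies.
Compute d/(2d−n) = 8/4 ≈ 2.0000.
⌊d/(2d−n)⌋ = 2.
Plotkin bound: M ≤ 2·2 = 4.
Given |C| = 7, check: VIOLATED.
This |C| is above the Plotkin bound, so no binary code with n = 12, d = 8 and 7 codewords exists.


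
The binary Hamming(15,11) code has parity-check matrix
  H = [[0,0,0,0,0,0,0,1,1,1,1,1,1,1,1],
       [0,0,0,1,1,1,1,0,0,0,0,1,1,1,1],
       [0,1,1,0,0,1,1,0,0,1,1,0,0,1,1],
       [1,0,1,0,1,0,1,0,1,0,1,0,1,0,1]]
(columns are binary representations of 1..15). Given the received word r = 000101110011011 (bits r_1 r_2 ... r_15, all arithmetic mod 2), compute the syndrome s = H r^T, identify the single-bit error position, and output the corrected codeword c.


s = (1, 0, 1, 1)^T, error position = 11, corrected codeword c = 000101110001011

Compute s = H r^T mod 2 one row at a time:
  s_1 = 1 + 0 + 0 + 1 + 1 + 0 + 1 + 1 = 5 ≡ 1 (mod 2).
  s_2 = 1 + 0 + 1 + 1 + 1 + 0 + 1 + 1 = 6 ≡ 0 (mod 2).
  s_3 = 0 + 0 + 1 + 1 + 0 + 1 + 1 + 1 = 5 ≡ 1 (mod 2).
  s_4 = 0 + 0 + 0 + 1 + 0 + 1 + 0 + 1 = 3 ≡ 1 (mod 2).
s = (1, 0, 1, 1)^T — this equals column 11 of H (binary 1011), so error is at position 11.
Correct: flip bit 11 of r = 000101110011011 to get c = 000101110001011.


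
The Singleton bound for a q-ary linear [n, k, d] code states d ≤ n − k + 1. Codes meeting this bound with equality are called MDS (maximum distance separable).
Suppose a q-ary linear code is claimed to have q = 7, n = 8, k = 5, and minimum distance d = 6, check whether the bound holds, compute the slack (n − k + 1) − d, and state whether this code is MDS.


Singleton RHS = n − k + 1 = 4, slack = -2, bound violated (no such code; not MDS).

Singleton bound: d ≤ n − k + 1.
Here n = 8, k = 5, so n − k + 1 = 4.
Given d = 6, check d ≤ 4: NO.
Slack = (n − k + 1) − d = -2.
The slack is negative: d = 6 exceeds n − k + 1 = 4 by 2, so the Singleton bound is violated and no linear [8, 5, 6]_7 code can exist. In particular it is not MDS (MDS requires d = n − k + 1 exactly).
Description: the claimed parameters are [8, 5, 6]_7; such a code would be impossible (violates the Singleton bound).


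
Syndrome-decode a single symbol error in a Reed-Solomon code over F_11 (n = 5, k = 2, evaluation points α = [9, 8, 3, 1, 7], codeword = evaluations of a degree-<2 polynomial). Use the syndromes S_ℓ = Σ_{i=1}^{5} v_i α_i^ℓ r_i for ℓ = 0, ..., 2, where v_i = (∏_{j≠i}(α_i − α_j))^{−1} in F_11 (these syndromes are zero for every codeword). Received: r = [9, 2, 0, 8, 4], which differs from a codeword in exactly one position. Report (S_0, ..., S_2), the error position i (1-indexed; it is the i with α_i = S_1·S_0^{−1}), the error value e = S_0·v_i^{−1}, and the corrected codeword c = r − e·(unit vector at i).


S = (5, 2, 3), error at position 5, error magnitude e = 9, c = [9, 2, 0, 8, 6].

Step 1: column multipliers v_i = (∏_{j≠i}(α_i − α_j))^{−1} mod 11.
  i = 1 (α = 9): (9−8)(9−3)(9−1)(9−7) = 1·6·8·2 = 96 ≡ 8, so v_1 = 8^{−1} = 7 (mod 11).
  i = 2 (α = 8): (8−9)(8−3)(8−1)(8−7) = (−1)·5·7·1 = −35 ≡ 9, so v_2 = 9^{−1} = 5 (mod 11).
  i = 3 (α = 3): (3−9)(3−8)(3−1)(3−7) = (−6)·(−5)·2·(−4) = −240 ≡ 2, so v_3 = 2^{−1} = 6 (mod 11).
  i = 4 (α = 1): (1−9)(1−8)(1−3)(1−7) = (−8)·(−7)·(−2)·(−6) = 672 ≡ 1, so v_4 = 1^{−1} = 1 (mod 11).
  i = 5 (α = 7): (7−9)(7−8)(7−3)(7−1) = (−2)·(−1)·4·6 = 48 ≡ 4, so v_5 = 4^{−1} = 3 (mod 11).
  v = [7, 5, 6, 1, 3].
Step 2: syndromes of r = [9, 2, 0, 8, 4] (all sums mod 11).
  S_0 = Σ v_i r_i = 7·9 + 5·2 + 6·0 + 1·8 + 3·4 = 93 ≡ 5.
  S_1 = Σ v_i α_i r_i = 7·9·9 + 5·8·2 + 6·3·0 + 1·1·8 + 3·7·4 = 739 ≡ 2.
  α_i^2 mod 11 = [4, 9, 9, 1, 5].
  S_2 = Σ v_i α_i^2 r_i = 7·4·9 + 5·9·2 + 6·9·0 + 1·1·8 + 3·5·4 = 410 ≡ 3.
  S = (5, 2, 3) ≠ 0, so r is not a codeword (an error is present).
Step 3: locate the error. For a single error e at position i, S_ℓ = v_i·e·α_i^ℓ, so α_err = S_1/S_0.
  S_0^{−1} = 5^{−1} = 9 (mod 11), so α_err = 2·9 = 18 ≡ 7 = α_5. Error position i = 5.
  Consistency check: S_2/S_1 = 3·6 = 18 ≡ 7 = α_err ✓ (single-error assumption holds).
Step 4: error magnitude e = S_0/v_5 = S_0·∏_{j≠5}(α_5 − α_j) = 5·4 = 20 ≡ 9 (mod 11).
Step 5: correct position 5: c_5 = r_5 − e = 4 − 9 ≡ 6 (mod 11). Hence c = [9, 2, 0, 8, 6].
  Check: interpolating c through the α_i gives m(x) = 1 + 7·x (degree < 2) with m(α_i) = c_i for every i, so c is indeed a codeword.


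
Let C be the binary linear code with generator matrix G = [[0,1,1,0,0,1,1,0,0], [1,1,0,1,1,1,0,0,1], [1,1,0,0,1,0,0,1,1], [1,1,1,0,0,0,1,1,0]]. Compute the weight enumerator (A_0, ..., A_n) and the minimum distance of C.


Weight distribution: A_0 = 1, A_2 = 1, A_3 = 2, A_4 = 3, A_5 = 4, A_6 = 3, A_7 = 2. Minimum distance d = 2.

Enumerate all 2^4 = 16 messages m ∈ F_2^4.
For each, compute codeword c = mG in F_2^9, then tally its weight.
  m = 0000 → c = 000000000, weight = 0.
  m = 1000 → c = 011001100, weight = 4.
  m = 0100 → c = 110111001, weight = 6.
  m = 1100 → c = 101110101, weight = 6.
  m = 0010 → c = 110010011, weight = 5.
  m = 1010 → c = 101011111, weight = 7.
  m = 0110 → c = 000101010, weight = 3.
  m = 1110 → c = 011100110, weight = 5.
  m = 0001 → c = 111000110, weight = 5.
  m = 1001 → c = 100001010, weight = 3.
  m = 0101 → c = 001111111, weight = 7.
  m = 1101 → c = 010110011, weight = 5.
  m = 0011 → c = 001010101, weight = 4.
  m = 1011 → c = 010011001, weight = 4.
  m = 0111 → c = 111101100, weight = 6.
  m = 1111 → c = 100100000, weight = 2.
Tally weights:
  weight 0: 1 codewords.
  weight 2: 1 codewords.
  weight 3: 2 codewords.
  weight 4: 3 codewords.
  weight 5: 4 codewords.
  weight 6: 3 codewords.
  weight 7: 2 codewords.
Minimum distance d = smallest w > 0 with A_w > 0 = 2.
Sanity: Σ A_w = 16 = 2^4 = 16 ✓.


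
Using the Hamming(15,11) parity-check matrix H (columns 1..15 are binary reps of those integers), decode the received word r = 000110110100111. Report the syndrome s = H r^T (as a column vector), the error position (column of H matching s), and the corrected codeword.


s = (1, 0, 0, 0)^T, error position = 8, corrected codeword c = 000110100100111

Compute s = H r^T mod 2 one row at a time:
  s_1 = 1 + 0 + 1 + 0 + 0 + 1 + 1 + 1 = 5 ≡ 1 (mod 2).
  s_2 = 1 + 1 + 0 + 1 + 0 + 1 + 1 + 1 = 6 ≡ 0 (mod 2).
  s_3 = 0 + 0 + 0 + 1 + 1 + 0 + 1 + 1 = 4 ≡ 0 (mod 2).
  s_4 = 0 + 0 + 1 + 1 + 0 + 0 + 1 + 1 = 4 ≡ 0 (mod 2).
s = (1, 0, 0, 0)^T — this equals column 8 of H (binary 1000), so error is at position 8.
Correct: flip bit 8 of r = 000110110100111 to get c = 000110100100111.


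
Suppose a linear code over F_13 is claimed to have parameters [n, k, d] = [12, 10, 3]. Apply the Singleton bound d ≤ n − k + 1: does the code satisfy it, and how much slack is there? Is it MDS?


Singleton RHS = n − k + 1 = 3, slack = 0, bound satisfied, MDS.

Singleton bound: d ≤ n − k + 1.
Here n = 12, k = 10, so n − k + 1 = 3.
Given d = 3, check d ≤ 3: YES.
Slack = (n − k + 1) − d = 0.
The code is MDS (slack = 0).
Description: the claimed parameters are [12, 10, 3]_13; such a code would be MDS (meets Singleton bound).


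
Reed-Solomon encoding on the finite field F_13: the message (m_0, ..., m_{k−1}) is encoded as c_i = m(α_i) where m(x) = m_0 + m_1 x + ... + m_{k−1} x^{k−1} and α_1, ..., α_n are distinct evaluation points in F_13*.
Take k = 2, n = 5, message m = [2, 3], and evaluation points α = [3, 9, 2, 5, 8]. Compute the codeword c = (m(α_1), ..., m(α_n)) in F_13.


c = [11, 3, 8, 4, 0]

Message polynomial: m(x) = 2 + 3·x (mod 13).
For each evaluation point α_i, compute m(α_i) mod 13:
  α_1 = 3: Horner steps 3 → 11, so m(3) = 11.
  α_2 = 9: Horner steps 3 → 3, so m(9) = 3.
  α_3 = 2: Horner steps 3 → 8, so m(2) = 8.
  α_4 = 5: Horner steps 3 → 4, so m(5) = 4.
  α_5 = 8: Horner steps 3 → 0, so m(8) = 0.
Codeword c = [11, 3, 8, 4, 0] ∈ F_13^5.


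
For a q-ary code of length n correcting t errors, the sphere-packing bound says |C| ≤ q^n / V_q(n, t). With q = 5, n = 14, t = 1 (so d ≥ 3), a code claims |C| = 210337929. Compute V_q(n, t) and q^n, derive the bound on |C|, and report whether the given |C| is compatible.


V_q(n, t) = 57, q^n = 6103515625, Hamming bound = 107079221, |C| = 210337929 > bound (violated).

Step 1: Compute V_q(n, t) = Σ_{j=0}^1 C(n, j) (q−1)^j.
  j = 0: C(14,0)·(4)^0 = 1·1 = 1.
  j = 1: C(14,1)·(4)^1 = 14·4 = 56.
  V_q(n, t) = 1 + 56 = 57.
Step 2: q^n = 5^14 = 6103515625.
Step 3: Hamming bound ⌊q^n / V_q(n,t)⌋ = ⌊6103515625/57⌋ = 107079221.
Step 4: Compare |C| = 210337929 to 107079221: violated.
The claimed |C| lies above the Hamming bound, so no 5-ary code of length 14 with d ≥ 3 can have 210337929 codewords.


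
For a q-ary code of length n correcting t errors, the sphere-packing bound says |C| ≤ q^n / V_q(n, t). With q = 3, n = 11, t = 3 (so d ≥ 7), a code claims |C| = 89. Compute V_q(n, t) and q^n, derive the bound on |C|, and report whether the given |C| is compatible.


V_q(n, t) = 1563, q^n = 177147, Hamming bound = 113, |C| = 89 ≤ bound (satisfied).

Step 1: Compute V_q(n, t) = Σ_{j=0}^3 C(n, j) (q−1)^j.
  j = 0: C(11,0)·(2)^0 = 1·1 = 1.
  j = 1: C(11,1)·(2)^1 = 11·2 = 22.
  j = 2: C(11,2)·(2)^2 = 55·4 = 220.
  j = 3: C(11,3)·(2)^3 = 165·8 = 1320.
  V_q(n, t) = 1 + 22 + 220 + 1320 = 1563.
Step 2: q^n = 3^11 = 177147.
Step 3: Hamming bound ⌊q^n / V_q(n,t)⌋ = ⌊177147/1563⌋ = 113.
Step 4: Compare |C| = 89 to 113: satisfied.
The claimed |C| lies below the Hamming bound.


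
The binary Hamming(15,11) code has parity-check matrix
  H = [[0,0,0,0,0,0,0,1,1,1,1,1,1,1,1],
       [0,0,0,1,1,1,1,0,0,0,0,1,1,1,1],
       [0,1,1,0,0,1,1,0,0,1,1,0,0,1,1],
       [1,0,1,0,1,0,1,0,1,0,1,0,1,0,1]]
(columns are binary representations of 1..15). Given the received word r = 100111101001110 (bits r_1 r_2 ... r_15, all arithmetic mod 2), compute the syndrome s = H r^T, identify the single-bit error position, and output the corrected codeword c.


s = (0, 1, 1, 1)^T, error position = 7, corrected codeword c = 100111001001110

Compute s = H r^T mod 2 one row at a time:
  s_1 = 0 + 1 + 0 + 0 + 1 + 1 + 1 + 0 = 4 ≡ 0 (mod 2).
  s_2 = 1 + 1 + 1 + 1 + 1 + 1 + 1 + 0 = 7 ≡ 1 (mod 2).
  s_3 = 0 + 0 + 1 + 1 + 0 + 0 + 1 + 0 = 3 ≡ 1 (mod 2).
  s_4 = 1 + 0 + 1 + 1 + 1 + 0 + 1 + 0 = 5 ≡ 1 (mod 2).
s = (0, 1, 1, 1)^T — this equals column 7 of H (binary 0111), so error is at position 7.
Correct: flip bit 7 of r = 100111101001110 to get c = 100111001001110.


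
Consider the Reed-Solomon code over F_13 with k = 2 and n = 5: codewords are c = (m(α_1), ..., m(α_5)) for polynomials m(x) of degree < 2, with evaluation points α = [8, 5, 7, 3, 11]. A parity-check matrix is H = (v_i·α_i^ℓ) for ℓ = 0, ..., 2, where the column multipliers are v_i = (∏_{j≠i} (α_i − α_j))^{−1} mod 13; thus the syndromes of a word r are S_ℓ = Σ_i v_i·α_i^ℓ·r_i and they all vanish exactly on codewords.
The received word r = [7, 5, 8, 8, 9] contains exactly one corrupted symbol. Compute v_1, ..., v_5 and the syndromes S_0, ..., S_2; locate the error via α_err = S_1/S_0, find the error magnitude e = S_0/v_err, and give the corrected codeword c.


S = (1, 7, 10), error at position 3, error magnitude e = 6, c = [7, 5, 2, 8, 9].

Step 1: column multipliers v_i = (∏_{j≠i}(α_i − α_j))^{−1} mod 13.
  i = 1 (α = 8): (8−5)(8−7)(8−3)(8−11) = 3·1·5·(−3) = −45 ≡ 7, so v_1 = 7^{−1} = 2 (mod 13).
  i = 2 (α = 5): (5−8)(5−7)(5−3)(5−11) = (−3)·(−2)·2·(−6) = −72 ≡ 6, so v_2 = 6^{−1} = 11 (mod 13).
  i = 3 (α = 7): (7−8)(7−5)(7−3)(7−11) = (−1)·2·4·(−4) = 32 ≡ 6, so v_3 = 6^{−1} = 11 (mod 13).
  i = 4 (α = 3): (3−8)(3−5)(3−7)(3−11) = (−5)·(−2)·(−4)·(−8) = 320 ≡ 8, so v_4 = 8^{−1} = 5 (mod 13).
  i = 5 (α = 11): (11−8)(11−5)(11−7)(11−3) = 3·6·4·8 = 576 ≡ 4, so v_5 = 4^{−1} = 10 (mod 13).
  v = [2, 11, 11, 5, 10].
Step 2: syndromes of r = [7, 5, 8, 8, 9] (all sums mod 13).
  S_0 = Σ v_i r_i = 2·7 + 11·5 + 11·8 + 5·8 + 10·9 = 287 ≡ 1.
  S_1 = Σ v_i α_i r_i = 2·8·7 + 11·5·5 + 11·7·8 + 5·3·8 + 10·11·9 = 2113 ≡ 7.
  α_i^2 mod 13 = [12, 12, 10, 9, 4].
  S_2 = Σ v_i α_i^2 r_i = 2·12·7 + 11·12·5 + 11·10·8 + 5·9·8 + 10·4·9 = 2428 ≡ 10.
  S = (1, 7, 10) ≠ 0, so r is not a codeword (an error is present).
Step 3: locate the error. For a single error e at position i, S_ℓ = v_i·e·α_i^ℓ, so α_err = S_1/S_0.
  S_0^{−1} = 1^{−1} = 1 (mod 13), so α_err = 7·1 = 7 ≡ 7 = α_3. Error position i = 3.
  Consistency check: S_2/S_1 = 10·2 = 20 ≡ 7 = α_err ✓ (single-error assumption holds).
Step 4: error magnitude e = S_0/v_3 = S_0·∏_{j≠3}(α_3 − α_j) = 1·6 = 6 ≡ 6 (mod 13).
Step 5: correct position 3: c_3 = r_3 − e = 8 − 6 ≡ 2 (mod 13). Hence c = [7, 5, 2, 8, 9].
  Check: interpolating c through the α_i gives m(x) = 6 + 5·x (degree < 2) with m(α_i) = c_i for every i, so c is indeed a codeword.


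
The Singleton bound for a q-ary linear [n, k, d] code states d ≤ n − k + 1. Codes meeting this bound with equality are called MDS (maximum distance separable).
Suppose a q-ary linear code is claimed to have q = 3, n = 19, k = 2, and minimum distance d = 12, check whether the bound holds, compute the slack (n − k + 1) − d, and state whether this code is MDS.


Singleton RHS = n − k + 1 = 18, slack = 6, bound satisfied, not MDS.

Singleton bound: d ≤ n − k + 1.
Here n = 19, k = 2, so n − k + 1 = 18.
Given d = 12, check d ≤ 18: YES.
Slack = (n − k + 1) − d = 6.
The code is NOT MDS (slack = 6 > 0).
Description: the claimed parameters are [19, 2, 12]_3; such a code would be non-MDS.


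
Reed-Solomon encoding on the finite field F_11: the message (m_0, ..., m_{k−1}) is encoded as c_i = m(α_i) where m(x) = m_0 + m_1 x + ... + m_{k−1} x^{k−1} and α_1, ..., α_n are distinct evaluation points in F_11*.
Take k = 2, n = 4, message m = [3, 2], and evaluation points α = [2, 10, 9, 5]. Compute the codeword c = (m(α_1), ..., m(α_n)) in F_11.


c = [7, 1, 10, 2]

Message polynomial: m(x) = 3 + 2·x (mod 11).
For each evaluation point α_i, compute m(α_i) mod 11:
  α_1 = 2: Horner steps 2 → 7, so m(2) = 7.
  α_2 = 10: Horner steps 2 → 1, so m(10) = 1.
  α_3 = 9: Horner steps 2 → 10, so m(9) = 10.
  α_4 = 5: Horner steps 2 → 2, so m(5) = 2.
Codeword c = [7, 1, 10, 2] ∈ F_11^4.


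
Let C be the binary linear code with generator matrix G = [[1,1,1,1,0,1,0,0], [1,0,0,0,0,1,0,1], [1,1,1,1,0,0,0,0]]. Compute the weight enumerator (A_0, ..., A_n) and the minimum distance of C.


Weight distribution: A_0 = 1, A_1 = 1, A_2 = 1, A_3 = 1, A_4 = 2, A_5 = 2. Minimum distance d = 1.

Enumerate all 2^3 = 8 messages m ∈ F_2^3.
For each, compute codeword c = mG in F_2^8, then tally its weight.
  m = 000 → c = 00000000, weight = 0.
  m = 100 → c = 11110100, weight = 5.
  m = 010 → c = 10000101, weight = 3.
  m = 110 → c = 01110001, weight = 4.
  m = 001 → c = 11110000, weight = 4.
  m = 101 → c = 00000100, weight = 1.
  m = 011 → c = 01110101, weight = 5.
  m = 111 → c = 10000001, weight = 2.
Tally weights:
  weight 0: 1 codewords.
  weight 1: 1 codewords.
  weight 2: 1 codewords.
  weight 3: 1 codewords.
  weight 4: 2 codewords.
  weight 5: 2 codewords.
Minimum distance d = smallest w > 0 with A_w > 0 = 1.
Sanity: Σ A_w = 8 = 2^3 = 8 ✓.


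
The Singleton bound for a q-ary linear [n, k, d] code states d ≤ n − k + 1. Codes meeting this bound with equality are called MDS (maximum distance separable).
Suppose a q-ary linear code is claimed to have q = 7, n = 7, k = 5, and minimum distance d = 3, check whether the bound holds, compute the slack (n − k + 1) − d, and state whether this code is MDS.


Singleton RHS = n − k + 1 = 3, slack = 0, bound satisfied, MDS.

Singleton bound: d ≤ n − k + 1.
Here n = 7, k = 5, so n − k + 1 = 3.
Given d = 3, check d ≤ 3: YES.
Slack = (n − k + 1) − d = 0.
The code is MDS (slack = 0).
Description: the claimed parameters are [7, 5, 3]_7; such a code would be MDS (meets Singleton bound).


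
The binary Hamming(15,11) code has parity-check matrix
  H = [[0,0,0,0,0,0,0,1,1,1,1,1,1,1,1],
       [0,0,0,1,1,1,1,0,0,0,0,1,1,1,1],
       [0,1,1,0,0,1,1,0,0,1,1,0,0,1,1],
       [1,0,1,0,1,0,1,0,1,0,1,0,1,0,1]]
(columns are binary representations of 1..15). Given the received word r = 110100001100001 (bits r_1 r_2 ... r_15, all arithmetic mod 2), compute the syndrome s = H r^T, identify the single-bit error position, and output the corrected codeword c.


s = (1, 0, 1, 1)^T, error position = 11, corrected codeword c = 110100001110001

Compute s = H r^T mod 2 one row at a time:
  s_1 = 0 + 1 + 1 + 0 + 0 + 0 + 0 + 1 = 3 ≡ 1 (mod 2).
  s_2 = 1 + 0 + 0 + 0 + 0 + 0 + 0 + 1 = 2 ≡ 0 (mod 2).
  s_3 = 1 + 0 + 0 + 0 + 1 + 0 + 0 + 1 = 3 ≡ 1 (mod 2).
  s_4 = 1 + 0 + 0 + 0 + 1 + 0 + 0 + 1 = 3 ≡ 1 (mod 2).
s = (1, 0, 1, 1)^T — this equals column 11 of H (binary 1011), so error is at position 11.
Correct: flip bit 11 of r = 110100001100001 to get c = 110100001110001.


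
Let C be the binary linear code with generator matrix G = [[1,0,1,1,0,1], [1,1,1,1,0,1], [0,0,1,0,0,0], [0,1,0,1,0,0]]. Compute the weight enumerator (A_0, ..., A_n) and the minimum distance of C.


Weight distribution: A_0 = 1, A_1 = 3, A_2 = 4, A_3 = 4, A_4 = 3, A_5 = 1. Minimum distance d = 1.

Enumerate all 2^4 = 16 messages m ∈ F_2^4.
For each, compute codeword c = mG in F_2^6, then tally its weight.
  m = 0000 → c = 000000, weight = 0.
  m = 1000 → c = 101101, weight = 4.
  m = 0100 → c = 111101, weight = 5.
  m = 1100 → c = 010000, weight = 1.
  m = 0010 → c = 001000, weight = 1.
  m = 1010 → c = 100101, weight = 3.
  m = 0110 → c = 110101, weight = 4.
  m = 1110 → c = 011000, weight = 2.
  m = 0001 → c = 010100, weight = 2.
  m = 1001 → c = 111001, weight = 4.
  m = 0101 → c = 101001, weight = 3.
  m = 1101 → c = 000100, weight = 1.
  m = 0011 → c = 011100, weight = 3.
  m = 1011 → c = 110001, weight = 3.
  m = 0111 → c = 100001, weight = 2.
  m = 1111 → c = 001100, weight = 2.
Tally weights:
  weight 0: 1 codewords.
  weight 1: 3 codewords.
  weight 2: 4 codewords.
  weight 3: 4 codewords.
  weight 4: 3 codewords.
  weight 5: 1 codewords.
Minimum distance d = smallest w > 0 with A_w > 0 = 1.
Sanity: Σ A_w = 16 = 2^4 = 16 ✓.


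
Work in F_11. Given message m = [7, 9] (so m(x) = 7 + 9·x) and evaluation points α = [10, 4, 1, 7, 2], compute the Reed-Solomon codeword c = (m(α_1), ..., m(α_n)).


c = [9, 10, 5, 4, 3]

Message polynomial: m(x) = 7 + 9·x (mod 11).
For each evaluation point α_i, compute m(α_i) mod 11:
  α_1 = 10: Horner steps 9 → 9, so m(10) = 9.
  α_2 = 4: Horner steps 9 → 10, so m(4) = 10.
  α_3 = 1: Horner steps 9 → 5, so m(1) = 5.
  α_4 = 7: Horner steps 9 → 4, so m(7) = 4.
  α_5 = 2: Horner steps 9 → 3, so m(2) = 3.
Codeword c = [9, 10, 5, 4, 3] ∈ F_11^5.


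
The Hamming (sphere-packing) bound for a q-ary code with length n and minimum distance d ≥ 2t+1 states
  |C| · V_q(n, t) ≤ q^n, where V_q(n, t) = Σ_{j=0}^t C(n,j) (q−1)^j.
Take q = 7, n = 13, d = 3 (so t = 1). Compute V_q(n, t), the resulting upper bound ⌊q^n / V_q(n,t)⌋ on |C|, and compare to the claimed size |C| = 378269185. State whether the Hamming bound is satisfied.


V_q(n, t) = 79, q^n = 96889010407, Hamming bound = 1226443169, |C| = 378269185 ≤ bound (satisfied).

Step 1: Compute V_q(n, t) = Σ_{j=0}^1 C(n, j) (q−1)^j.
  j = 0: C(13,0)·(6)^0 = 1·1 = 1.
  j = 1: C(13,1)·(6)^1 = 13·6 = 78.
  V_q(n, t) = 1 + 78 = 79.
Step 2: q^n = 7^13 = 96889010407.
Step 3: Hamming bound ⌊q^n / V_q(n,t)⌋ = ⌊96889010407/79⌋ = 1226443169.
Step 4: Compare |C| = 378269185 to 1226443169: satisfied.
The claimed |C| lies below the Hamming bound.
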